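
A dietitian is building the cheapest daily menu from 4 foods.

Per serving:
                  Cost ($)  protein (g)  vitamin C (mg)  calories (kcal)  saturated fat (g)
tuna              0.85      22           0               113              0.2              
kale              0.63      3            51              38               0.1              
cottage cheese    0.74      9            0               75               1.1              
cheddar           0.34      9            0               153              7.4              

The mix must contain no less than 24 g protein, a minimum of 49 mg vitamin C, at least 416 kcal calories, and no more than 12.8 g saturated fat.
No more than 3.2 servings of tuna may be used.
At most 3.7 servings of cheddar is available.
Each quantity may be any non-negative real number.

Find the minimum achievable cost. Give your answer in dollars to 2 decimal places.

$2.09

Let x1 = servings of tuna, x2 = servings of kale, x3 = servings of cottage cheese, x4 = servings of cheddar.
Minimise 0.85x1 + 0.63x2 + 0.74x3 + 0.34x4 with:
  22x1 + 3x2 + 9x3 + 9x4 ≥ 24   (protein)
  51x2 ≥ 49   (vitamin C)
  113x1 + 38x2 + 75x3 + 153x4 ≥ 416   (calories)
  0.2x1 + 0.1x2 + 1.1x3 + 7.4x4 ≤ 12.8   (saturated fat)
  x1 ≤ 3.2
  x4 ≤ 3.7
  x1, x2, x3, x4 ≥ 0.
At the optimum only tuna, kale, cheddar are positive (cottage cheese = 0). There the vitamin C, calories, saturated fat constraints are tight.
Optimal quantities: tuna = 1.073 servings, kale = 0.9608 servings, cheddar = 1.688 servings.
Objective = 0.85·1.073 + 0.63·0.9608 + 0.34·1.688 = 2.0913.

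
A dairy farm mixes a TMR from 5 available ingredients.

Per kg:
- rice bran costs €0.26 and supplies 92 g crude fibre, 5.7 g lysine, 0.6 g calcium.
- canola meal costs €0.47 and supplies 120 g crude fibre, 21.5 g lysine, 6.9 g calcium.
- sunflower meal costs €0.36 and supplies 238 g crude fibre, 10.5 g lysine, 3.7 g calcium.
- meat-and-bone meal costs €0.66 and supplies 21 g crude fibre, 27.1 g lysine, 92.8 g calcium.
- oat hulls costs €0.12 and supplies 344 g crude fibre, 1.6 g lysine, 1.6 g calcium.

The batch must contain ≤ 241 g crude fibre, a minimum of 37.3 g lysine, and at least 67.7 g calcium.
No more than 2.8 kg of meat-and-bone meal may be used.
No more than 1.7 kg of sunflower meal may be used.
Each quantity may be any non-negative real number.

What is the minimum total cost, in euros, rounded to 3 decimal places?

This is a linear program. Let x1 = kg of rice bran, x2 = kg of canola meal, x3 = kg of sunflower meal, x4 = kg of meat-and-bone meal, x5 = kg of oat hulls.
Minimize 0.26x1 + 0.47x2 + 0.36x3 + 0.66x4 + 0.12x5 with:
  92x1 + 120x2 + 238x3 + 21x4 + 344x5 ≤ 241   (crude fibre)
  5.7x1 + 21.5x2 + 10.5x3 + 27.1x4 + 1.6x5 ≥ 37.3   (lysine)
  0.6x1 + 6.9x2 + 3.7x3 + 92.8x4 + 1.6x5 ≥ 67.7   (calcium)
  x4 ≤ 2.8
  x3 ≤ 1.7
  x1, x2, x3, x4, x5 ≥ 0.
The minimum-cost mix takes nothing from rice bran, sunflower meal, oat hulls — only canola meal, meat-and-bone meal. The lysine and calcium requirements are met with equality.
That vertex is x2 = 0.8997, x4 = 0.6626.
Total cost: 0.47·0.8997 + 0.66·0.6626 = 0.86018.

€0.860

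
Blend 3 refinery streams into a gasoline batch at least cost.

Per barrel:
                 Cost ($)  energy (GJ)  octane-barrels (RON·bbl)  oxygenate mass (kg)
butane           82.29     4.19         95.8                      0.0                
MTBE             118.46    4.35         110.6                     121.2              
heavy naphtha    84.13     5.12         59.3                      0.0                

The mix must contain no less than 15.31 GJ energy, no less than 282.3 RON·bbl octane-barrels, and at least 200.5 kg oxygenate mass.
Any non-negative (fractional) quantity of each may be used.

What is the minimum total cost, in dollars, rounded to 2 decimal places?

Let x1 = barrels of butane, x2 = barrels of MTBE, x3 = barrels of heavy naphtha.
Minimize 82.29x1 + 118.46x2 + 84.13x3 with:
  4.19x1 + 4.35x2 + 5.12x3 ≥ 15.31   (energy)
  95.8x1 + 110.6x2 + 59.3x3 ≥ 282.3   (octane-barrels)
  121.2x2 ≥ 200.5   (oxygenate mass)
  x1, x2, x3 ≥ 0.
The optimal mix uses every input. The energy, octane-barrels, oxygenate mass requirements are met with equality.
So butane = 0.113404 barrels, MTBE = 1.65429 barrels, heavy naphtha = 1.49193 barrels.
Total cost: 82.29·0.113404 + 118.46·1.65429 + 84.13·1.49193 = 330.8153.

$330.82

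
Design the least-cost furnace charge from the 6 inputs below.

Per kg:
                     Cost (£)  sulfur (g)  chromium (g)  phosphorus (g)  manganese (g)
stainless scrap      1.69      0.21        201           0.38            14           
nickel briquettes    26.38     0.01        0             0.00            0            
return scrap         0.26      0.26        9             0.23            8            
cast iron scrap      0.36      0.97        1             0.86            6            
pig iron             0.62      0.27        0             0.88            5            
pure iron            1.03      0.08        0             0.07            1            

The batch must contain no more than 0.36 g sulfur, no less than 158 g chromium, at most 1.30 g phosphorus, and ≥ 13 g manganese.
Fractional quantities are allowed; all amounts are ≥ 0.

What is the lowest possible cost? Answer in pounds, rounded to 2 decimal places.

£1.38

Let x1 = kg of stainless scrap, x2 = kg of nickel briquettes, x3 = kg of return scrap, x4 = kg of cast iron scrap, x5 = kg of pig iron, x6 = kg of pure iron.
min 1.69x1 + 26.38x2 + 0.26x3 + 0.36x4 + 0.62x5 + 1.03x6 s.t.:
  0.21x1 + 0.01x2 + 0.26x3 + 0.97x4 + 0.27x5 + 0.08x6 ≤ 0.36   (sulfur)
  201x1 + 9x3 + 1x4 ≥ 158   (chromium)
  0.38x1 + 0.23x3 + 0.86x4 + 0.88x5 + 0.07x6 ≤ 1.3   (phosphorus)
  14x1 + 8x3 + 6x4 + 5x5 + 1x6 ≥ 13   (manganese)
  x1, x2, x3, x4, x5, x6 ≥ 0.
The minimum-cost mix takes nothing from nickel briquettes, cast iron scrap, pig iron, pure iron — only stainless scrap, return scrap. Binding constraints: chromium and manganese.
So stainless scrap = 0.774 kg, return scrap = 0.2706 kg.
Total cost: 1.69·0.774 + 0.26·0.2706 = 1.3784.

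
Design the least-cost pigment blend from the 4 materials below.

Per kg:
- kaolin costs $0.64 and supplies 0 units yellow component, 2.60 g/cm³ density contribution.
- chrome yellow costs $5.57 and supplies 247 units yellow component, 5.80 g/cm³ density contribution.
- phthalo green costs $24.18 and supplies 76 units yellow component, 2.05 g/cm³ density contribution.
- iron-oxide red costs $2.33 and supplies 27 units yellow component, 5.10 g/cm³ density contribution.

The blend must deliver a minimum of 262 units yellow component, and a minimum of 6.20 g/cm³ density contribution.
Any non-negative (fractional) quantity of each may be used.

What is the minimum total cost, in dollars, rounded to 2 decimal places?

$5.92

Let x1 = kg of kaolin, x2 = kg of chrome yellow, x3 = kg of phthalo green, x4 = kg of iron-oxide red.
Minimise 0.64x1 + 5.57x2 + 24.18x3 + 2.33x4 with:
  247x2 + 76x3 + 27x4 ≥ 262   (yellow component)
  2.6x1 + 5.8x2 + 2.05x3 + 5.1x4 ≥ 6.2   (density contribution)
  x1, x2, x3, x4 ≥ 0.
At the optimum only kaolin, chrome yellow are positive (phthalo green, iron-oxide red = 0). The yellow component and density contribution requirements are met with equality.
Solving gives x1 = 0.01837, x2 = 1.061.
Cost = 0.64·0.01837 + 5.57·1.061 = 5.9215.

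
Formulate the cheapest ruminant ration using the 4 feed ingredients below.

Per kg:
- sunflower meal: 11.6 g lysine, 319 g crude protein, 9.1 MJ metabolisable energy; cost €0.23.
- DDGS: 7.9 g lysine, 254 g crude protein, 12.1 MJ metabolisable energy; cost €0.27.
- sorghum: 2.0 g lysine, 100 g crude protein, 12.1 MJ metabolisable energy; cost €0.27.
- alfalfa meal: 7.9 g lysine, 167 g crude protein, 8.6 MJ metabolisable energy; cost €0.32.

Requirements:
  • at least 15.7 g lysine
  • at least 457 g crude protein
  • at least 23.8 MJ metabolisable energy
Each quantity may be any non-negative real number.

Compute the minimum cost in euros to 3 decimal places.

€0.532

Let x1 = kg of sunflower meal, x2 = kg of DDGS, x3 = kg of sorghum, x4 = kg of alfalfa meal.
min 0.23x1 + 0.27x2 + 0.27x3 + 0.32x4 subject to:
  11.6x1 + 7.9x2 + 2x3 + 7.9x4 ≥ 15.7   (lysine)
  319x1 + 254x2 + 100x3 + 167x4 ≥ 457   (crude protein)
  9.1x1 + 12.1x2 + 12.1x3 + 8.6x4 ≥ 23.8   (metabolisable energy)
  x1, x2, x3, x4 ≥ 0.
At the optimum only sunflower meal, DDGS are positive (sorghum, alfalfa meal = 0). The lysine and metabolisable energy requirements are met with equality.
Solving gives x1 = 0.02848, x2 = 1.946.
Cost = 0.23·0.02848 + 0.27·1.946 = 0.53197.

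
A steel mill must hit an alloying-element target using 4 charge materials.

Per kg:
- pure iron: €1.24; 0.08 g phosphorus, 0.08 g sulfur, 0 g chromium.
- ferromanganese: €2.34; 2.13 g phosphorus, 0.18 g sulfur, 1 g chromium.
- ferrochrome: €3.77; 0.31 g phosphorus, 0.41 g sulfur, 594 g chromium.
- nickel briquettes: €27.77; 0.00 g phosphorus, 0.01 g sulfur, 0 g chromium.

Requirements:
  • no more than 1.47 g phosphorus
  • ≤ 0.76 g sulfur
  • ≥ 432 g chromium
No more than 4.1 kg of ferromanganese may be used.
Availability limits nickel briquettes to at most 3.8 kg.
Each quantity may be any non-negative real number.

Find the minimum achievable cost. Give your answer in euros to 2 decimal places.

Let x1 = kg of pure iron, x2 = kg of ferromanganese, x3 = kg of ferrochrome, x4 = kg of nickel briquettes.
Minimize 1.24x1 + 2.34x2 + 3.77x3 + 27.77x4 with:
  0.08x1 + 2.13x2 + 0.31x3 ≤ 1.47   (phosphorus)
  0.08x1 + 0.18x2 + 0.41x3 + 0.01x4 ≤ 0.76   (sulfur)
  1x2 + 594x3 ≥ 432   (chromium)
  x2 ≤ 4.1
  x4 ≤ 3.8
  x1, x2, x3, x4 ≥ 0.
The optimal basis is {ferrochrome}; pure iron, ferromanganese, nickel briquettes drop out. The chromium requirement is met with equality.
That vertex is x3 = 0.7273.
Total cost: 3.77·0.7273 = 2.7419.

€2.74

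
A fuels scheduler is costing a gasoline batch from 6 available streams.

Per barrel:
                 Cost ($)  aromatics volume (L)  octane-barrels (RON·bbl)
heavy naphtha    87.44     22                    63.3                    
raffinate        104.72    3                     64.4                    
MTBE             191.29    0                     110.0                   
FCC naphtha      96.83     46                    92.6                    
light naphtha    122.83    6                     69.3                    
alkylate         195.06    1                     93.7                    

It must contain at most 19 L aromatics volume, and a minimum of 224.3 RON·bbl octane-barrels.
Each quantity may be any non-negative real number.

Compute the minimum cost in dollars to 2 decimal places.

$353.71

Let x1 = barrels of heavy naphtha, x2 = barrels of raffinate, x3 = barrels of MTBE, x4 = barrels of FCC naphtha, x5 = barrels of light naphtha, x6 = barrels of alkylate.
min 87.44x1 + 104.72x2 + 191.29x3 + 96.83x4 + 122.83x5 + 195.06x6 s.t.:
  22x1 + 3x2 + 46x4 + 6x5 + 1x6 ≤ 19   (aromatics volume)
  63.3x1 + 64.4x2 + 110x3 + 92.6x4 + 69.3x5 + 93.7x6 ≥ 224.3   (octane-barrels)
  x1, x2, x3, x4, x5, x6 ≥ 0.
The cheapest feasible vertex uses only raffinate, FCC naphtha; heavy naphtha, MTBE, light naphtha, alkylate are not used. Binding constraints: aromatics volume and octane-barrels.
So raffinate = 3.188 barrels, FCC naphtha = 0.2051 barrels.
Hence cost = 104.72·3.188 + 96.83·0.2051 = $353.7072.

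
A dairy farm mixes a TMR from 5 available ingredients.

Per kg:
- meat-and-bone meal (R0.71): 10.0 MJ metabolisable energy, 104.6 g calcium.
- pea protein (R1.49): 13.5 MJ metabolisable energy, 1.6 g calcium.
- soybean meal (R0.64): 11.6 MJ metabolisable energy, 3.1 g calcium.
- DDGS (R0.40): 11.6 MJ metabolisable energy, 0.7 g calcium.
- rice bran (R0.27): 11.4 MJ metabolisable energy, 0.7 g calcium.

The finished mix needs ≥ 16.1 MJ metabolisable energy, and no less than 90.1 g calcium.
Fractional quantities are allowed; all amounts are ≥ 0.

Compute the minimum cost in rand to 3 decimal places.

Let x1 = kg of meat-and-bone meal, x2 = kg of pea protein, x3 = kg of soybean meal, x4 = kg of DDGS, x5 = kg of rice bran.
Minimize 0.71x1 + 1.49x2 + 0.64x3 + 0.4x4 + 0.27x5 subject to:
  10x1 + 13.5x2 + 11.6x3 + 11.6x4 + 11.4x5 ≥ 16.1   (metabolisable energy)
  104.6x1 + 1.6x2 + 3.1x3 + 0.7x4 + 0.7x5 ≥ 90.1   (calcium)
  x1, x2, x3, x4, x5 ≥ 0.
The minimum-cost mix takes nothing from pea protein, soybean meal, DDGS — only meat-and-bone meal, rice bran. Binding constraints: metabolisable energy and calcium.
So meat-and-bone meal = 0.857 kg, rice bran = 0.6606 kg.
Cost = 0.71·0.857 + 0.27·0.6606 = 0.78683.

R0.787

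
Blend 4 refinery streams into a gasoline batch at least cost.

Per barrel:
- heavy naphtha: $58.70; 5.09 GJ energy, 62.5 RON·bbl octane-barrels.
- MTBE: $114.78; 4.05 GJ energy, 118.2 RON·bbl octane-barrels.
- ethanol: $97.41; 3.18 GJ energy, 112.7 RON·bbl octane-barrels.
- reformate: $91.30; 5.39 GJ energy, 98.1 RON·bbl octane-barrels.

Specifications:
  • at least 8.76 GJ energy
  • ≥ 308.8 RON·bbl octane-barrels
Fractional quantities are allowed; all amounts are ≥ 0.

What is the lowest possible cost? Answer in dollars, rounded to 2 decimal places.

This is a linear program. Let x1 = barrels of heavy naphtha, x2 = barrels of MTBE, x3 = barrels of ethanol, x4 = barrels of reformate.
Minimize 58.7x1 + 114.78x2 + 97.41x3 + 91.3x4 with:
  5.09x1 + 4.05x2 + 3.18x3 + 5.39x4 ≥ 8.76   (energy)
  62.5x1 + 118.2x2 + 112.7x3 + 98.1x4 ≥ 308.8   (octane-barrels)
  x1, x2, x3, x4 ≥ 0.
At the optimum only heavy naphtha, ethanol are positive (MTBE, reformate = 0). There the energy and octane-barrels constraints are tight.
Solving gives x1 = 0.014052, x3 = 2.7322.
Objective = 58.7·0.014052 + 97.41·2.7322 = 266.9685.

$266.97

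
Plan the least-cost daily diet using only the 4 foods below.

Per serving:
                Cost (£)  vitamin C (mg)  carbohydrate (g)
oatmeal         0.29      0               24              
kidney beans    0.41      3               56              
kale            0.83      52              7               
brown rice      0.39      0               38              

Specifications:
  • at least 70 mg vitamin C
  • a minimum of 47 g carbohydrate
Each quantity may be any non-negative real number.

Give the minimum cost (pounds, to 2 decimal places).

£1.36

Let x1 = servings of oatmeal, x2 = servings of kidney beans, x3 = servings of kale, x4 = servings of brown rice.
min 0.29x1 + 0.41x2 + 0.83x3 + 0.39x4 subject to:
  3x2 + 52x3 ≥ 70   (vitamin C)
  24x1 + 56x2 + 7x3 + 38x4 ≥ 47   (carbohydrate)
  x1, x2, x3, x4 ≥ 0.
The minimum-cost mix takes nothing from oatmeal, brown rice — only kidney beans, kale. Binding constraints: vitamin C and carbohydrate.
Optimal quantities: kidney beans = 0.6759 servings, kale = 1.307 servings.
Objective = 0.41·0.6759 + 0.83·1.307 = 1.3619.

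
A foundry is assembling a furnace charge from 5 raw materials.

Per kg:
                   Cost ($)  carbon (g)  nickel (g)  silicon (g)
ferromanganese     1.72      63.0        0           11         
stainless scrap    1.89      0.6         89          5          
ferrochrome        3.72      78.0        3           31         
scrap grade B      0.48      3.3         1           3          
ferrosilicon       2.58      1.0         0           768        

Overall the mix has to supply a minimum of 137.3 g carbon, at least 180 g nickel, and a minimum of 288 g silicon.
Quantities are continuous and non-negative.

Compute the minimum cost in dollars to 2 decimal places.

$8.38

Let x1 = kg of ferromanganese, x2 = kg of stainless scrap, x3 = kg of ferrochrome, x4 = kg of scrap grade B, x5 = kg of ferrosilicon.
min 1.72x1 + 1.89x2 + 3.72x3 + 0.48x4 + 2.58x5 with:
  63x1 + 0.6x2 + 78x3 + 3.3x4 + 1x5 ≥ 137.3   (carbon)
  89x2 + 3x3 + 1x4 ≥ 180   (nickel)
  11x1 + 5x2 + 31x3 + 3x4 + 768x5 ≥ 288   (silicon)
  x1, x2, x3, x4, x5 ≥ 0.
At the optimum only ferromanganese, stainless scrap, ferrosilicon are positive (ferrochrome, scrap grade B = 0). There the carbon, nickel, silicon constraints are tight.
So ferromanganese = 2.155 kg, stainless scrap = 2.022 kg, ferrosilicon = 0.331 kg.
Hence cost = 1.72·2.155 + 1.89·2.022 + 2.58·0.331 = $8.3822.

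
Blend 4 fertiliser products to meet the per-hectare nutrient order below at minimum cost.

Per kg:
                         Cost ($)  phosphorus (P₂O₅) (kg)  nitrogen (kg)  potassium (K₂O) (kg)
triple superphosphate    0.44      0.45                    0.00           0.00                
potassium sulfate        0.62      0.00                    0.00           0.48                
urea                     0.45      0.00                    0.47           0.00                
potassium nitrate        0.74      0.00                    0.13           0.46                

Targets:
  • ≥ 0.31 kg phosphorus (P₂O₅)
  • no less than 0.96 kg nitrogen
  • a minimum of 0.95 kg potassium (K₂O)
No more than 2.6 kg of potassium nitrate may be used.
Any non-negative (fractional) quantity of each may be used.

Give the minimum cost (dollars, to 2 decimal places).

This is a linear program. Let x1 = kg of triple superphosphate, x2 = kg of potassium sulfate, x3 = kg of urea, x4 = kg of potassium nitrate.
min 0.44x1 + 0.62x2 + 0.45x3 + 0.74x4 s.t.:
  0.45x1 ≥ 0.31   (phosphorus (P₂O₅))
  0.47x3 + 0.13x4 ≥ 0.96   (nitrogen)
  0.48x2 + 0.46x4 ≥ 0.95   (potassium (K₂O))
  x4 ≤ 2.6
  x1, x2, x3, x4 ≥ 0.
The optimal basis is {triple superphosphate, potassium sulfate, urea}; potassium nitrate drops out. There the phosphorus (P₂O₅), nitrogen, potassium (K₂O) constraints are tight.
That vertex is x1 = 0.6889, x2 = 1.979, x3 = 2.043.
Cost = 0.44·0.6889 + 0.62·1.979 + 0.45·2.043 = 2.4494.

$2.45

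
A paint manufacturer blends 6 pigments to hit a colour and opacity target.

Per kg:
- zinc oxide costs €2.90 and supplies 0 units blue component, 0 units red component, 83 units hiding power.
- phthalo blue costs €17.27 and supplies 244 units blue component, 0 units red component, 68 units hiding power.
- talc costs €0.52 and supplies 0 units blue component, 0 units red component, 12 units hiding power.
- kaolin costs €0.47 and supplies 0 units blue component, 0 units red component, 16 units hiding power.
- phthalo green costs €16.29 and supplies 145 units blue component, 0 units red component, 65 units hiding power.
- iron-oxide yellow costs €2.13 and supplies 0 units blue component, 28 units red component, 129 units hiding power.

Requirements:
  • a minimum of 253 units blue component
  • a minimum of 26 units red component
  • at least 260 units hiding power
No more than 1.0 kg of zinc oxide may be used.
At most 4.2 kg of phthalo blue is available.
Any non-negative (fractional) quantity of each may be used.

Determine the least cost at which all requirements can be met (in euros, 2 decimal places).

Treat it as an LP. Let x1 = kg of zinc oxide, x2 = kg of phthalo blue, x3 = kg of talc, x4 = kg of kaolin, x5 = kg of phthalo green, x6 = kg of iron-oxide yellow.
min 2.9x1 + 17.27x2 + 0.52x3 + 0.47x4 + 16.29x5 + 2.13x6 with:
  244x2 + 145x5 ≥ 253   (blue component)
  28x6 ≥ 26   (red component)
  83x1 + 68x2 + 12x3 + 16x4 + 65x5 + 129x6 ≥ 260   (hiding power)
  x1 ≤ 1
  x2 ≤ 4.2
  x1, x2, x3, x4, x5, x6 ≥ 0.
At the optimum only phthalo blue, iron-oxide yellow are positive (zinc oxide, talc, kaolin, phthalo green = 0). Binding constraints: blue component and hiding power.
So phthalo blue = 1.037 kg, iron-oxide yellow = 1.469 kg.
Hence cost = 17.27·1.037 + 2.13·1.469 = €21.0380.

€21.04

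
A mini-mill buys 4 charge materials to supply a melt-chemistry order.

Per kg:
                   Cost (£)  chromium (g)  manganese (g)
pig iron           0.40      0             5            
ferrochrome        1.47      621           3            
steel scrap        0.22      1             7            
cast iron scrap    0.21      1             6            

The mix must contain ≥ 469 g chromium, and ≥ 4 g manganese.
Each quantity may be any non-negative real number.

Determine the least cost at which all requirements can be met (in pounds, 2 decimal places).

£1.16

Let x1 = kg of pig iron, x2 = kg of ferrochrome, x3 = kg of steel scrap, x4 = kg of cast iron scrap.
Minimise 0.4x1 + 1.47x2 + 0.22x3 + 0.21x4 with:
  621x2 + 1x3 + 1x4 ≥ 469   (chromium)
  5x1 + 3x2 + 7x3 + 6x4 ≥ 4   (manganese)
  x1, x2, x3, x4 ≥ 0.
The optimal basis is {ferrochrome, steel scrap}; pig iron, cast iron scrap drop out. There the chromium and manganese constraints are tight.
Solving gives x2 = 0.7548, x3 = 0.2479.
Objective = 1.47·0.7548 + 0.22·0.2479 = 1.1641.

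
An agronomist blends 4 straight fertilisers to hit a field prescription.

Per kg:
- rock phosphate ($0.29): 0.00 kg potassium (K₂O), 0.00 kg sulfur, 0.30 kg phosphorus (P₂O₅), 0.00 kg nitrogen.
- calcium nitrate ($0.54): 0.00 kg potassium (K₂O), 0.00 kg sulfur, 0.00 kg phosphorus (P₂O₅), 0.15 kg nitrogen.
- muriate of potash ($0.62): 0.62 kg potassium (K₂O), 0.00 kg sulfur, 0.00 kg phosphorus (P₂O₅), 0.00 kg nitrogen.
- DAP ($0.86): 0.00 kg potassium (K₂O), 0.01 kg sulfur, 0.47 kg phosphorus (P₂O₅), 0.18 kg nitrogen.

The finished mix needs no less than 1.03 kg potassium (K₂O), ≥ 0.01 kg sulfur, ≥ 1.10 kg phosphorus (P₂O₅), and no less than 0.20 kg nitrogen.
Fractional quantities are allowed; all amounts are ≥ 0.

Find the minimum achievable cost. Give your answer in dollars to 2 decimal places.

$2.54

Treat it as an LP. Let x1 = kg of rock phosphate, x2 = kg of calcium nitrate, x3 = kg of muriate of potash, x4 = kg of DAP.
Minimize 0.29x1 + 0.54x2 + 0.62x3 + 0.86x4 with:
  0.62x3 ≥ 1.03   (potassium (K₂O))
  0.01x4 ≥ 0.01   (sulfur)
  0.3x1 + 0.47x4 ≥ 1.1   (phosphorus (P₂O₅))
  0.15x2 + 0.18x4 ≥ 0.2   (nitrogen)
  x1, x2, x3, x4 ≥ 0.
At the optimum only rock phosphate, muriate of potash, DAP are positive (calcium nitrate = 0). The potassium (K₂O), phosphorus (P₂O₅), nitrogen requirements are met with equality.
So rock phosphate = 1.926 kg, muriate of potash = 1.661 kg, DAP = 1.111 kg.
Objective = 0.29·1.926 + 0.62·1.661 + 0.86·1.111 = 2.5438.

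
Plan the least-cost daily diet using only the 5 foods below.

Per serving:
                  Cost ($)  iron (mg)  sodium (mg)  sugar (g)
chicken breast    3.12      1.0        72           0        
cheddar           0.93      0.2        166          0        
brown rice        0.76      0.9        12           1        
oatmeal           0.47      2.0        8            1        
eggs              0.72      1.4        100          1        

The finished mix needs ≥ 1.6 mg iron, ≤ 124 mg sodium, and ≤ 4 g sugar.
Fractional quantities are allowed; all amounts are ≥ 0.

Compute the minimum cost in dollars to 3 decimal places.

$0.376

Set it up as a linear program. Let x1 = servings of chicken breast, x2 = servings of cheddar, x3 = servings of brown rice, x4 = servings of oatmeal, x5 = servings of eggs.
Minimise 3.12x1 + 0.93x2 + 0.76x3 + 0.47x4 + 0.72x5 with:
  1x1 + 0.2x2 + 0.9x3 + 2x4 + 1.4x5 ≥ 1.6   (iron)
  72x1 + 166x2 + 12x3 + 8x4 + 100x5 ≤ 124   (sodium)
  1x3 + 1x4 + 1x5 ≤ 4   (sugar)
  x1, x2, x3, x4, x5 ≥ 0.
The minimum-cost mix takes nothing from chicken breast, cheddar, brown rice, eggs — only oatmeal. There the iron constraint is tight.
So oatmeal = 0.8 servings.
Hence cost = 0.47·0.8 = $0.37600.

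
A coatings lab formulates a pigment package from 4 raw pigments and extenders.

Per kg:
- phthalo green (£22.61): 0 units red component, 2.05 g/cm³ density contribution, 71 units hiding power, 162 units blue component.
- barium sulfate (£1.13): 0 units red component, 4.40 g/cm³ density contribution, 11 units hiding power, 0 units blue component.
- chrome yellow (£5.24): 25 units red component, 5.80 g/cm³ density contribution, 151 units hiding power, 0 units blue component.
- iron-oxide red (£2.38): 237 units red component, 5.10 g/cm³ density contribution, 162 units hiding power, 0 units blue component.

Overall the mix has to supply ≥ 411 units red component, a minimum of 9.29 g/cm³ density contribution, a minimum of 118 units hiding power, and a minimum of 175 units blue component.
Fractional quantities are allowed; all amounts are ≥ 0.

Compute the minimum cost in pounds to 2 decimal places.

£28.55

Set it up as a linear program. Let x1 = kg of phthalo green, x2 = kg of barium sulfate, x3 = kg of chrome yellow, x4 = kg of iron-oxide red.
Minimise 22.61x1 + 1.13x2 + 5.24x3 + 2.38x4 with:
  25x3 + 237x4 ≥ 411   (red component)
  2.05x1 + 4.4x2 + 5.8x3 + 5.1x4 ≥ 9.29   (density contribution)
  71x1 + 11x2 + 151x3 + 162x4 ≥ 118   (hiding power)
  162x1 ≥ 175   (blue component)
  x1, x2, x3, x4 ≥ 0.
The optimal basis is {phthalo green, iron-oxide red}; barium sulfate, chrome yellow drop out. Binding constraints: red component and blue component.
Solving gives x1 = 1.08, x4 = 1.734.
Cost = 22.61·1.08 + 2.38·1.734 = 28.5457.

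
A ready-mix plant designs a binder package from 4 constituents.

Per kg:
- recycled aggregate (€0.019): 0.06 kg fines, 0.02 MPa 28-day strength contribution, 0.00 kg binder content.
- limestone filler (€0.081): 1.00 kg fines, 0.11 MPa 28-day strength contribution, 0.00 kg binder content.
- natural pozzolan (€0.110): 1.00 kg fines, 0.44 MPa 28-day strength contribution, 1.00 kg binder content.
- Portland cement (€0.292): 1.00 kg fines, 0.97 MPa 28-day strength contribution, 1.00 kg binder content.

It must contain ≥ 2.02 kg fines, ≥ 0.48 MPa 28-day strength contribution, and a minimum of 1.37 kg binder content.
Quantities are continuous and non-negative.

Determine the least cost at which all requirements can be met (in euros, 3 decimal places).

Treat it as an LP. Let x1 = kg of recycled aggregate, x2 = kg of limestone filler, x3 = kg of natural pozzolan, x4 = kg of Portland cement.
min 0.019x1 + 0.081x2 + 0.11x3 + 0.292x4 s.t.:
  0.06x1 + 1x2 + 1x3 + 1x4 ≥ 2.02   (fines)
  0.02x1 + 0.11x2 + 0.44x3 + 0.97x4 ≥ 0.48   (28-day strength contribution)
  1x3 + 1x4 ≥ 1.37   (binder content)
  x1, x2, x3, x4 ≥ 0.
At the optimum only limestone filler, natural pozzolan are positive (recycled aggregate, Portland cement = 0). The fines and binder content requirements are met with equality.
Optimal quantities: limestone filler = 0.65 kg, natural pozzolan = 1.37 kg.
Objective = 0.081·0.65 + 0.11·1.37 = 0.20335.

€0.203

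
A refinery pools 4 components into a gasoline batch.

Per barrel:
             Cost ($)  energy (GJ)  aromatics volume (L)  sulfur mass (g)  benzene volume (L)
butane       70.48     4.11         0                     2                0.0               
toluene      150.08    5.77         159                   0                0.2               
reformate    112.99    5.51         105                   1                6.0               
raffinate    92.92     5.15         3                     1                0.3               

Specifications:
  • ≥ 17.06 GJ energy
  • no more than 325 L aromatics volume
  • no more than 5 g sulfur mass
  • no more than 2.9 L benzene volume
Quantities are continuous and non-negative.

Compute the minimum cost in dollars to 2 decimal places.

$302.65

Treat it as an LP. Let x1 = barrels of butane, x2 = barrels of toluene, x3 = barrels of reformate, x4 = barrels of raffinate.
min 70.48x1 + 150.08x2 + 112.99x3 + 92.92x4 subject to:
  4.11x1 + 5.77x2 + 5.51x3 + 5.15x4 ≥ 17.06   (energy)
  159x2 + 105x3 + 3x4 ≤ 325   (aromatics volume)
  2x1 + 1x3 + 1x4 ≤ 5   (sulfur mass)
  0.2x2 + 6x3 + 0.3x4 ≤ 2.9   (benzene volume)
  x1, x2, x3, x4 ≥ 0.
At the optimum only butane, raffinate are positive (toluene, reformate = 0). Binding constraints: energy and sulfur mass.
That vertex is x1 = 1.4039, x4 = 2.1922.
Cost = 70.48·1.4039 + 92.92·2.1922 = 302.6461.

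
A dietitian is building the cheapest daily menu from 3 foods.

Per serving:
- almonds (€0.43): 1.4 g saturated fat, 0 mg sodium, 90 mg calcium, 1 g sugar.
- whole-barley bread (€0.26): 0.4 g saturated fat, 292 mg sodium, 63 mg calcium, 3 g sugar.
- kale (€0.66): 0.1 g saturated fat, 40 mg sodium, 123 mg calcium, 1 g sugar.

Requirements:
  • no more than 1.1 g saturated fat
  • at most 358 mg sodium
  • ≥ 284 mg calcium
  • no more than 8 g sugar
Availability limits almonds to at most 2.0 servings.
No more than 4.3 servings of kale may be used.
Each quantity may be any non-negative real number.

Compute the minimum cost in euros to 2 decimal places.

Let x1 = servings of almonds, x2 = servings of whole-barley bread, x3 = servings of kale.
min 0.43x1 + 0.26x2 + 0.66x3 with:
  1.4x1 + 0.4x2 + 0.1x3 ≤ 1.1   (saturated fat)
  292x2 + 40x3 ≤ 358   (sodium)
  90x1 + 63x2 + 123x3 ≥ 284   (calcium)
  1x1 + 3x2 + 1x3 ≤ 8   (sugar)
  x1 ≤ 2
  x3 ≤ 4.3
  x1, x2, x3 ≥ 0.
All 3 inputs are positive at the optimum. The saturated fat, sodium, calcium requirements are met with equality.
That vertex is x1 = 0.3869, x2 = 1.02, x3 = 1.503.
Cost = 0.43·0.3869 + 0.26·1.02 + 0.66·1.503 = 1.4235.

€1.42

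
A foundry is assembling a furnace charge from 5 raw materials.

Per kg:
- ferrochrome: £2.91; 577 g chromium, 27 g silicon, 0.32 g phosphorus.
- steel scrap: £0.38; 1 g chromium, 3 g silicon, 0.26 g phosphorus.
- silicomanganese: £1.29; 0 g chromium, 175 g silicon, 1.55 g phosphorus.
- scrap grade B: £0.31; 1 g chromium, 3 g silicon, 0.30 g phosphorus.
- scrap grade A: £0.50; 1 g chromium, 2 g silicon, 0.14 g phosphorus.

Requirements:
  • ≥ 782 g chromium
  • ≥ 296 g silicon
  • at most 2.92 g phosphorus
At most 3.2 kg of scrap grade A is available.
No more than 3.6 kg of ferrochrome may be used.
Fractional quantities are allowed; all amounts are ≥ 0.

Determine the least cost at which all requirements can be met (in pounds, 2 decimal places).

£5.86

Let x1 = kg of ferrochrome, x2 = kg of steel scrap, x3 = kg of silicomanganese, x4 = kg of scrap grade B, x5 = kg of scrap grade A.
Minimize 2.91x1 + 0.38x2 + 1.29x3 + 0.31x4 + 0.5x5 with:
  577x1 + 1x2 + 1x4 + 1x5 ≥ 782   (chromium)
  27x1 + 3x2 + 175x3 + 3x4 + 2x5 ≥ 296   (silicon)
  0.32x1 + 0.26x2 + 1.55x3 + 0.3x4 + 0.14x5 ≤ 2.92   (phosphorus)
  x5 ≤ 3.2
  x1 ≤ 3.6
  x1, x2, x3, x4, x5 ≥ 0.
The optimal basis is {ferrochrome, silicomanganese}; steel scrap, scrap grade B, scrap grade A drop out. Binding constraints: chromium and silicon.
So ferrochrome = 1.3553 kg, silicomanganese = 1.4823 kg.
Total cost: 2.91·1.3553 + 1.29·1.4823 = 5.8561.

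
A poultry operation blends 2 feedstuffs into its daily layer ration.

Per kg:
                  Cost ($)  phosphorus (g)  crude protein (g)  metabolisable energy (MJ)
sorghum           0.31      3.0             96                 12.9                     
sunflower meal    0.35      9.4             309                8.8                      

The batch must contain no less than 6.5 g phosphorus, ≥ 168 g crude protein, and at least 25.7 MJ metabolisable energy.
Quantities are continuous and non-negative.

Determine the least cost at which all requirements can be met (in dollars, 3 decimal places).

Set it up as a linear program. Let x1 = kg of sorghum, x2 = kg of sunflower meal.
Minimise 0.31x1 + 0.35x2 with:
  3x1 + 9.4x2 ≥ 6.5   (phosphorus)
  96x1 + 309x2 ≥ 168   (crude protein)
  12.9x1 + 8.8x2 ≥ 25.7   (metabolisable energy)
  x1, x2 ≥ 0.
Both inputs are positive at the optimum. There the phosphorus and metabolisable energy constraints are tight.
So sorghum = 1.9437 kg, sunflower meal = 0.071157 kg.
Objective = 0.31·1.9437 + 0.35·0.071157 = 0.62745.

$0.627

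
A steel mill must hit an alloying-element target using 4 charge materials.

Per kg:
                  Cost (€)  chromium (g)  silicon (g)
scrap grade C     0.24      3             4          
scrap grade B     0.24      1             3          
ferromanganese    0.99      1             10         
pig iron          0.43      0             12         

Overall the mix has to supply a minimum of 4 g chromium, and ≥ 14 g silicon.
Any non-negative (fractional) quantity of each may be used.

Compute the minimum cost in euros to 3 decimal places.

Set it up as a linear program. Let x1 = kg of scrap grade C, x2 = kg of scrap grade B, x3 = kg of ferromanganese, x4 = kg of pig iron.
Minimize 0.24x1 + 0.24x2 + 0.99x3 + 0.43x4 subject to:
  3x1 + 1x2 + 1x3 ≥ 4   (chromium)
  4x1 + 3x2 + 10x3 + 12x4 ≥ 14   (silicon)
  x1, x2, x3, x4 ≥ 0.
At the optimum only scrap grade C, pig iron are positive (scrap grade B, ferromanganese = 0). Binding constraints: chromium and silicon.
Solving gives x1 = 1.3333, x4 = 0.72222.
Objective = 0.24·1.3333 + 0.43·0.72222 = 0.63055.

€0.631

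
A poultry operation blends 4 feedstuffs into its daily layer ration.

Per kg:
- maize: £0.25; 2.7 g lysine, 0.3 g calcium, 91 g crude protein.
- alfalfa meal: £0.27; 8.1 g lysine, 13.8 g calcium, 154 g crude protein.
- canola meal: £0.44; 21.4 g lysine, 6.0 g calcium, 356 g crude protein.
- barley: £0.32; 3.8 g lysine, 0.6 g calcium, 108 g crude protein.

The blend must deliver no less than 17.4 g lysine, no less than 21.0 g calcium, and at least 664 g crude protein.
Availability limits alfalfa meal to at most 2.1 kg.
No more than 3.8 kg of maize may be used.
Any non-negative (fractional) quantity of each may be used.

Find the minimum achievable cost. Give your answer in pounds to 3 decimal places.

£0.890

Treat it as an LP. Let x1 = kg of maize, x2 = kg of alfalfa meal, x3 = kg of canola meal, x4 = kg of barley.
Minimise 0.25x1 + 0.27x2 + 0.44x3 + 0.32x4 s.t.:
  2.7x1 + 8.1x2 + 21.4x3 + 3.8x4 ≥ 17.4   (lysine)
  0.3x1 + 13.8x2 + 6x3 + 0.6x4 ≥ 21   (calcium)
  91x1 + 154x2 + 356x3 + 108x4 ≥ 664   (crude protein)
  x2 ≤ 2.1
  x1 ≤ 3.8
  x1, x2, x3, x4 ≥ 0.
The cheapest feasible vertex uses only alfalfa meal, canola meal; maize, barley are not used. The calcium and crude protein requirements are met with equality.
That vertex is x2 = 0.8755, x3 = 1.486.
Objective = 0.27·0.8755 + 0.44·1.486 = 0.89023.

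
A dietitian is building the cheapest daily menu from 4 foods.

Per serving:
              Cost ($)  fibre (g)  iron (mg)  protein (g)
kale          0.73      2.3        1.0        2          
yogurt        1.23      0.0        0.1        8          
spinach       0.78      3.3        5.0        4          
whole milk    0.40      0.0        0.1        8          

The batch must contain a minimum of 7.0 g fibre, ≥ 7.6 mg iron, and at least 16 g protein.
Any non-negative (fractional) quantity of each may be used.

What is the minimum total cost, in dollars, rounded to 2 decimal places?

Treat it as an LP. Let x1 = servings of kale, x2 = servings of yogurt, x3 = servings of spinach, x4 = servings of whole milk.
min 0.73x1 + 1.23x2 + 0.78x3 + 0.4x4 with:
  2.3x1 + 3.3x3 ≥ 7   (fibre)
  1x1 + 0.1x2 + 5x3 + 0.1x4 ≥ 7.6   (iron)
  2x1 + 8x2 + 4x3 + 8x4 ≥ 16   (protein)
  x1, x2, x3, x4 ≥ 0.
The minimum-cost mix takes nothing from kale, yogurt — only spinach, whole milk. Binding constraints: fibre and protein.
That vertex is x3 = 2.121, x4 = 0.9394.
Total cost: 0.78·2.121 + 0.4·0.9394 = 2.0301.

$2.03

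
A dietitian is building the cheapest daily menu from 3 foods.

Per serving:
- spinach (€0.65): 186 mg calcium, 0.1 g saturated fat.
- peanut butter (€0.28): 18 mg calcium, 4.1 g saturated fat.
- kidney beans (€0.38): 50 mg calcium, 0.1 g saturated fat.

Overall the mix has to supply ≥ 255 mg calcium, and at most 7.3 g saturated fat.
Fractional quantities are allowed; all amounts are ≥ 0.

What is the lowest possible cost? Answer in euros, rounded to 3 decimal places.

€0.891

This is a linear program. Let x1 = servings of spinach, x2 = servings of peanut butter, x3 = servings of kidney beans.
min 0.65x1 + 0.28x2 + 0.38x3 s.t.:
  186x1 + 18x2 + 50x3 ≥ 255   (calcium)
  0.1x1 + 4.1x2 + 0.1x3 ≤ 7.3   (saturated fat)
  x1, x2, x3 ≥ 0.
The minimum-cost mix takes nothing from peanut butter, kidney beans — only spinach. There the calcium constraint is tight.
So spinach = 1.371 servings.
Hence cost = 0.65·1.371 = €0.89115.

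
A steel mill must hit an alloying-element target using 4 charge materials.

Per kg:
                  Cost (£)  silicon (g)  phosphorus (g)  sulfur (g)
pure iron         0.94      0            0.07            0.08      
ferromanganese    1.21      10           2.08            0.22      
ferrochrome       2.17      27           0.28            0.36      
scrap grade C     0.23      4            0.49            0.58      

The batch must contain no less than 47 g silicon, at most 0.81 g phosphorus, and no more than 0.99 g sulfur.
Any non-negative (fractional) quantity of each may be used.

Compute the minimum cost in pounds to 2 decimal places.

Treat it as an LP. Let x1 = kg of pure iron, x2 = kg of ferromanganese, x3 = kg of ferrochrome, x4 = kg of scrap grade C.
min 0.94x1 + 1.21x2 + 2.17x3 + 0.23x4 s.t.:
  10x2 + 27x3 + 4x4 ≥ 47   (silicon)
  0.07x1 + 2.08x2 + 0.28x3 + 0.49x4 ≤ 0.81   (phosphorus)
  0.08x1 + 0.22x2 + 0.36x3 + 0.58x4 ≤ 0.99   (sulfur)
  x1, x2, x3, x4 ≥ 0.
At the optimum only ferrochrome, scrap grade C are positive (pure iron, ferromanganese = 0). The silicon and sulfur requirements are met with equality.
So ferrochrome = 1.6385 kg, scrap grade C = 0.68987 kg.
Total cost: 2.17·1.6385 + 0.23·0.68987 = 3.7142.

£3.71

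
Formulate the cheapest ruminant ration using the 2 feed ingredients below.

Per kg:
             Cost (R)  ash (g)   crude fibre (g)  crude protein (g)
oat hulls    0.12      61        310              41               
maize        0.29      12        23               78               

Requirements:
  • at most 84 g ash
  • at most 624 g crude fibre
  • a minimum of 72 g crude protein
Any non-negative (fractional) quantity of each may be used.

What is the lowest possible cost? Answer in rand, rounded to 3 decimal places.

This is a linear program. Let x1 = kg of oat hulls, x2 = kg of maize.
Minimise 0.12x1 + 0.29x2 s.t.:
  61x1 + 12x2 ≤ 84   (ash)
  310x1 + 23x2 ≤ 624   (crude fibre)
  41x1 + 78x2 ≥ 72   (crude protein)
  x1, x2 ≥ 0.
Both inputs are positive at the optimum. There the ash and crude protein constraints are tight.
Optimal quantities: oat hulls = 1.333 kg, maize = 0.2222 kg.
Objective = 0.12·1.333 + 0.29·0.2222 = 0.22440.

R0.224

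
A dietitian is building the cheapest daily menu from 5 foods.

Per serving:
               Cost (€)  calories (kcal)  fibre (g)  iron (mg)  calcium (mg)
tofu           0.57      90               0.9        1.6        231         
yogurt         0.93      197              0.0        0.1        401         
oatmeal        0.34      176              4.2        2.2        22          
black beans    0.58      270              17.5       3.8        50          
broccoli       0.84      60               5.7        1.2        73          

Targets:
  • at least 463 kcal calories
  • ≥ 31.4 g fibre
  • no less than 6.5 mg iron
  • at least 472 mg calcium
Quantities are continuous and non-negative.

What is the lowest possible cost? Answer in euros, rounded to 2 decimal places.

€1.93

This is a linear program. Let x1 = servings of tofu, x2 = servings of yogurt, x3 = servings of oatmeal, x4 = servings of black beans, x5 = servings of broccoli.
Minimise 0.57x1 + 0.93x2 + 0.34x3 + 0.58x4 + 0.84x5 with:
  90x1 + 197x2 + 176x3 + 270x4 + 60x5 ≥ 463   (calories)
  0.9x1 + 4.2x3 + 17.5x4 + 5.7x5 ≥ 31.4   (fibre)
  1.6x1 + 0.1x2 + 2.2x3 + 3.8x4 + 1.2x5 ≥ 6.5   (iron)
  231x1 + 401x2 + 22x3 + 50x4 + 73x5 ≥ 472   (calcium)
  x1, x2, x3, x4, x5 ≥ 0.
The optimal basis is {yogurt, black beans}; tofu, oatmeal, broccoli drop out. There the fibre and calcium constraints are tight.
Solving gives x2 = 0.9533, x4 = 1.794.
Hence cost = 0.93·0.9533 + 0.58·1.794 = €1.9271.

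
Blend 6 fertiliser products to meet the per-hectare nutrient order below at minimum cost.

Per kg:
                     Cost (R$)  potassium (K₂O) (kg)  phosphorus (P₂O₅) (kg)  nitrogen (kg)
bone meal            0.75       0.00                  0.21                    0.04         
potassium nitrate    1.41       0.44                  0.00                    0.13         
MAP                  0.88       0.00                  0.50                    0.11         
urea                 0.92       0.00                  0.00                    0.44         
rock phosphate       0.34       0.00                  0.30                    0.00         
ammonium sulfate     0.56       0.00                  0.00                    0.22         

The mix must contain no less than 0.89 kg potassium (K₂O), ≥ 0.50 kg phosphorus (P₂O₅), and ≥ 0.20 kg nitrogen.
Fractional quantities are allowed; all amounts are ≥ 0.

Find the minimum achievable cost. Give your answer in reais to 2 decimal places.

Let x1 = kg of bone meal, x2 = kg of potassium nitrate, x3 = kg of MAP, x4 = kg of urea, x5 = kg of rock phosphate, x6 = kg of ammonium sulfate.
min 0.75x1 + 1.41x2 + 0.88x3 + 0.92x4 + 0.34x5 + 0.56x6 with:
  0.44x2 ≥ 0.89   (potassium (K₂O))
  0.21x1 + 0.5x3 + 0.3x5 ≥ 0.5   (phosphorus (P₂O₅))
  0.04x1 + 0.13x2 + 0.11x3 + 0.44x4 + 0.22x6 ≥ 0.2   (nitrogen)
  x1, x2, x3, x4, x5, x6 ≥ 0.
The cheapest feasible vertex uses only potassium nitrate, rock phosphate; bone meal, MAP, urea, ammonium sulfate are not used. Binding constraints: potassium (K₂O) and phosphorus (P₂O₅).
So potassium nitrate = 2.023 kg, rock phosphate = 1.667 kg.
Hence cost = 1.41·2.023 + 0.34·1.667 = R$3.4192.

R$3.42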